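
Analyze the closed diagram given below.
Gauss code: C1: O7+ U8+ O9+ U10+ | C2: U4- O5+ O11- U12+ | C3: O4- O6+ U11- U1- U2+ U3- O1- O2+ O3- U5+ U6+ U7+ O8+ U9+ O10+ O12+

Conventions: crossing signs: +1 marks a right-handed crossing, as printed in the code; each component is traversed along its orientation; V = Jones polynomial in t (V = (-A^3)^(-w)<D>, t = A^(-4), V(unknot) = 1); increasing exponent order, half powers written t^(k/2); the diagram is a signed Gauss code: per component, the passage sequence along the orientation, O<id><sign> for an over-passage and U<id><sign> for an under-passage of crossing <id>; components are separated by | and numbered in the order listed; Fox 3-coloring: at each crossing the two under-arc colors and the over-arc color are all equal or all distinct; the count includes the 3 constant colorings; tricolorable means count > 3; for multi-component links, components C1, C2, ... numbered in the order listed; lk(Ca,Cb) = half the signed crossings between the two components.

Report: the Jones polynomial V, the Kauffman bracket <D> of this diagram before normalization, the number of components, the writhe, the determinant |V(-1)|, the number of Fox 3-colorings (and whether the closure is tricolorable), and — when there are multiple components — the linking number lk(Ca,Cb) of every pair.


V(t) = t + t^2 + t^3 + t^6
bracket: A^-12 + 1 + A^4 + A^8, w = +4
3 components, writhe +4, over 12 crossings
lk(C1,C2) = 0
linking number lk(C1,C3) = +2
lk(C2,C3): 0
det 0, colorings 9 of 3^12 — tricolorable
observation: |V(-1)| = 0: so tricolorable, since 3 divides 0


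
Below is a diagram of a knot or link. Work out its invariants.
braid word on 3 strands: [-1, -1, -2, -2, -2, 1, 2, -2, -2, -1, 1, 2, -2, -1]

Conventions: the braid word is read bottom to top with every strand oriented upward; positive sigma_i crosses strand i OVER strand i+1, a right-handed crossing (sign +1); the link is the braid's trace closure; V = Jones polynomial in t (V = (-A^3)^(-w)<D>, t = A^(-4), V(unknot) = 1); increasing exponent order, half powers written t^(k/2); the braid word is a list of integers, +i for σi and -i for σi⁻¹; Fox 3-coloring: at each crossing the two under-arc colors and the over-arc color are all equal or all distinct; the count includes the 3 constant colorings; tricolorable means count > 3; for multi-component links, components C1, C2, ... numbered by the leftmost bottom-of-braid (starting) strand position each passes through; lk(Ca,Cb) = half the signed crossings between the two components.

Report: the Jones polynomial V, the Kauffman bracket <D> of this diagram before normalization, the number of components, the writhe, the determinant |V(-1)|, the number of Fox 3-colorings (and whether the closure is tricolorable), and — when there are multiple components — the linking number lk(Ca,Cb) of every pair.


V = -t^-9 + 2t^-8 - 3t^-7 + 3t^-6 - 3t^-5 + 3t^-4 - t^-3 + t^-2
<D> = A^-10 - A^-6 + 3A^-2 - 3A^2 + 3A^6 - 3A^10 + 2A^14 - A^18 (w = -6)
1 component over 14 crossings, w = -6
3 Fox colorings among 3^14, |V(-1)| = 17: not tricolorable
why: V spans 7 powers of t: at least 7 crossings in any diagram


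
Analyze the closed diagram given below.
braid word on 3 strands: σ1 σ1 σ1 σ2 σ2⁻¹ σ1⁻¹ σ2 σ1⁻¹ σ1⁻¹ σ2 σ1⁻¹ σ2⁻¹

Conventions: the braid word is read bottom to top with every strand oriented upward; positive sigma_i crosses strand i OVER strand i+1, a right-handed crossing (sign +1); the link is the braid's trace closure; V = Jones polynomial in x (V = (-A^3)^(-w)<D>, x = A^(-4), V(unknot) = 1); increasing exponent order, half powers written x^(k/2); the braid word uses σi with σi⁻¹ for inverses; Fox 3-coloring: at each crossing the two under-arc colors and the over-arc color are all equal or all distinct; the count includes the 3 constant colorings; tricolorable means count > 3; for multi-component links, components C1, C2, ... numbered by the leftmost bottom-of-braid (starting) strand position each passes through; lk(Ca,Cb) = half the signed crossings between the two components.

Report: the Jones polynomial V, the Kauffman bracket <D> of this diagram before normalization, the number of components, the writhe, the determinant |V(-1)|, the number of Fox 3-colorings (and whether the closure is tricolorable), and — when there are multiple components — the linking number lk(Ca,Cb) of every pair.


Jones polynomial: V(x) = -x^-3 + x^-2 - x^-1 + 3 - x + x^2 - x^3
<D> = -A^-12 + A^-8 - A^-4 + 3 - A^4 + A^8 - A^12; writhe 0
components 1, writhe 0 (12 crossings)
3-colorings: 27 of 3^12, det 9 — tricolorable
note: V is palindromic (span 6, det 9): x -> 1/x fixes it; necessary, not sufficient, for amphichirality


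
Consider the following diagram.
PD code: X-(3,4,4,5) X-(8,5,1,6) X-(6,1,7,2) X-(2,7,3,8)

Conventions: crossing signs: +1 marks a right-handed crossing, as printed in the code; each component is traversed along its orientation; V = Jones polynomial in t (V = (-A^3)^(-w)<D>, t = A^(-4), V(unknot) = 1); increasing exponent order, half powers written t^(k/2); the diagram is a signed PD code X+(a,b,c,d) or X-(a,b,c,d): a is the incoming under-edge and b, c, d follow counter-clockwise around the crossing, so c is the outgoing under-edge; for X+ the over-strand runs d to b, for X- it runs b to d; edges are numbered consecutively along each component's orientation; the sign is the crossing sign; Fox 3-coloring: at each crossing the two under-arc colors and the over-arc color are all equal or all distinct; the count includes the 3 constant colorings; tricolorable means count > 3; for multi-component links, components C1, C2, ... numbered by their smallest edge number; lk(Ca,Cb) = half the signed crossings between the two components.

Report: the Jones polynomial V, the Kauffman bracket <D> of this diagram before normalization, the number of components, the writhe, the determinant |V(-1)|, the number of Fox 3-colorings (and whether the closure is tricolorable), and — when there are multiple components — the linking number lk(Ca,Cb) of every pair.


V = -t^-4 + t^-3 + t^-1
<D> = A^-8 + 1 - A^4 (w = -4)
1 component over 4 crossings, w = -4
9 Fox colorings among 3^4, |V(-1)| = 3: tricolorable
why: |V(-1)| = 3: so tricolorable, since 3 divides 3


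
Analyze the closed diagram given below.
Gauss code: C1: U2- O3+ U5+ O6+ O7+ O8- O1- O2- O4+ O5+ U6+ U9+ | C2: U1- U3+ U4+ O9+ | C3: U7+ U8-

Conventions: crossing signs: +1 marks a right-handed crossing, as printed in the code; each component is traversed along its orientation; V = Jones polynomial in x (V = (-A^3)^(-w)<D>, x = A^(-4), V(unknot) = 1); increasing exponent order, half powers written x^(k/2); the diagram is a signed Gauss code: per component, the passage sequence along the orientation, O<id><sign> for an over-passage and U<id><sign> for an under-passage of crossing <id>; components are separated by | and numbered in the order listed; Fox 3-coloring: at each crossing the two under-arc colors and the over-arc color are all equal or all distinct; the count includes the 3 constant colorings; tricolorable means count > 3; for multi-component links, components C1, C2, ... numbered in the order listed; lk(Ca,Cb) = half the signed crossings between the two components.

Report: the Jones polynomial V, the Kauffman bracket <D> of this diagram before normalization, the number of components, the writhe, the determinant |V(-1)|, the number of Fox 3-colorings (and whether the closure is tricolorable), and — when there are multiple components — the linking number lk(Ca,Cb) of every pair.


V = 1 + x + x^2 + x^3
<D> = -A^-3 - A - A^5 - A^9 (w = +3)
3 components over 9 crossings, w = +3
lk(C1,C2): +1
lk(C1,C3) = 0
linking number lk(C2,C3) = 0
9 Fox colorings among 3^9, |V(-1)| = 0: tricolorable
why: det 0 = |V(-1)|; divisible by 3, so tricolorable


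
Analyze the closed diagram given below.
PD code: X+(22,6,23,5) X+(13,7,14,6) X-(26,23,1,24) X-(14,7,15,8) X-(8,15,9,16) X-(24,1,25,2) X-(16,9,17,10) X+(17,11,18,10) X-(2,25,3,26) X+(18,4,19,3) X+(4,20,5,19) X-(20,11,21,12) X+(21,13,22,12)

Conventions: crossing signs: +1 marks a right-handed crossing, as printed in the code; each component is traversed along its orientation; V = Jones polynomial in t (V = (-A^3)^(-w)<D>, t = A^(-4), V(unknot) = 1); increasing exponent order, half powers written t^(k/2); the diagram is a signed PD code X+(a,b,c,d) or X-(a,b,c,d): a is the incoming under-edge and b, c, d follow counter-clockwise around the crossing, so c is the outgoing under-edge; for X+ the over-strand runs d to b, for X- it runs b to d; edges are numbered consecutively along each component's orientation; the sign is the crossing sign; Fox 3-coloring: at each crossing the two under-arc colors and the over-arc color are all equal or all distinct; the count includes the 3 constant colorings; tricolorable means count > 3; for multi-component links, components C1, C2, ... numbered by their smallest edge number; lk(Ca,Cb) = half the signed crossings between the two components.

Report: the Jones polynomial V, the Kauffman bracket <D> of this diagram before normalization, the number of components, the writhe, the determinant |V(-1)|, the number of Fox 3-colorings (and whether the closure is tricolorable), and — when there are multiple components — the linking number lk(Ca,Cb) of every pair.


V = -t^-3 + t^-2 - t^-1 + 3 - t + t^2 - t^3
<D> = A^-15 - A^-11 + A^-7 - 3A^-3 + A - A^5 + A^9 (w = -1)
1 component over 13 crossings, w = -1
27 Fox colorings among 3^13, |V(-1)| = 9: tricolorable
why: V spans 6 powers of t: at least 6 crossings in any diagram


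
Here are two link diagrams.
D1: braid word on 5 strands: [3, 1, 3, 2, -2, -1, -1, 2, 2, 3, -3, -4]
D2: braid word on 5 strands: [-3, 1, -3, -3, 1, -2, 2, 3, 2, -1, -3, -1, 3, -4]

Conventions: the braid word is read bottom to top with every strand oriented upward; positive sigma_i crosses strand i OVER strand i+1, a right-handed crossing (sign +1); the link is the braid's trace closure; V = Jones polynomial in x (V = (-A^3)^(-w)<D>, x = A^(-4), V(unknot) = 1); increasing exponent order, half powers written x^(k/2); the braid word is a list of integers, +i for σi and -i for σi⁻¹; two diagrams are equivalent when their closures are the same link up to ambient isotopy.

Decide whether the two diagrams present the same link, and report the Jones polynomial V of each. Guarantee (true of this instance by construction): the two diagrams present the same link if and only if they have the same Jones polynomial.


same link: no
V(D1) = x + 2x^3 + x^5  [12 crossings, <D> = A^-14 + 2A^-6 + A^2, w = +2]
V(D2) = x^-3 + x^-2 + x^-1 + 1  (w -2, c 14, <D> = A^-6 + A^-2 + A^2 + A^6)
note: comparing 2 Jones polynomials yields 2 groups


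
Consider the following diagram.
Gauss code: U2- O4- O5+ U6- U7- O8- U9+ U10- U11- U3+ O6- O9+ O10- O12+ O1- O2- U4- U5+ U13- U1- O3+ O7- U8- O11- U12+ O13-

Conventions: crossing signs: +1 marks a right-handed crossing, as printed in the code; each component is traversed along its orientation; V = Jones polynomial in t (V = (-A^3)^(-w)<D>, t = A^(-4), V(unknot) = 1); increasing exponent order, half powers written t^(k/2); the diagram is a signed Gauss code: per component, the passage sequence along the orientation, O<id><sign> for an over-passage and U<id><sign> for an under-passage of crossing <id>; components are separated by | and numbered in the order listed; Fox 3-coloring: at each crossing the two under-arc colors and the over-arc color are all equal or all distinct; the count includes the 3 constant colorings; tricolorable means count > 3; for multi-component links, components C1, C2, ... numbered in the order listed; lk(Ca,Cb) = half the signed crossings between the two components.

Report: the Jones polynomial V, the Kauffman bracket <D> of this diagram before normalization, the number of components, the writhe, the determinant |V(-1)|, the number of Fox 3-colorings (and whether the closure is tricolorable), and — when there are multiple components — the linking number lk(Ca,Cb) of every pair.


V = -t^-6 + t^-5 - t^-4 + 2t^-3 - t^-2 + t^-1
<D> = -A^-11 + A^-7 - 2A^-3 + A - A^5 + A^9 (w = -5)
1 component over 13 crossings, w = -5
3 Fox colorings among 3^13, |V(-1)| = 7: not tricolorable
why: V spans 5 powers of t: at least 5 crossings in any diagram


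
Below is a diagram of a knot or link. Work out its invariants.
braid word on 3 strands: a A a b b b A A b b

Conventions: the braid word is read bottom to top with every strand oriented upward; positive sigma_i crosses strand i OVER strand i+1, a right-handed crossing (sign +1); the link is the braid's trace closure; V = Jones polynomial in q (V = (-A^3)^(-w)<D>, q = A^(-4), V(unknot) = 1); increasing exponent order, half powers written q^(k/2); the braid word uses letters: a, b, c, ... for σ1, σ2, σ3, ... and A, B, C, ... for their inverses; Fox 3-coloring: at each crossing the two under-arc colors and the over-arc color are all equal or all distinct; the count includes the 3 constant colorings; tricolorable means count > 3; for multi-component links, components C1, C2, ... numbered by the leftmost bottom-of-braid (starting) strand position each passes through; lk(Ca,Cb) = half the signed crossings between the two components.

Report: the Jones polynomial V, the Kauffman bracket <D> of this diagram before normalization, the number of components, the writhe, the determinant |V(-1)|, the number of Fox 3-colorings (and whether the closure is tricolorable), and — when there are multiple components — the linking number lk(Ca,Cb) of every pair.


V(q) = q - q^2 + 2q^3 - q^4 + q^5 - q^6
bracket: -A^-12 + A^-8 - A^-4 + 2 - A^4 + A^8, w = +4
1 component, writhe +4, over 10 crossings
det 7, colorings 3 of 3^10 — not tricolorable
observation: the span of V is 5, forcing >= 5 crossings in any diagram


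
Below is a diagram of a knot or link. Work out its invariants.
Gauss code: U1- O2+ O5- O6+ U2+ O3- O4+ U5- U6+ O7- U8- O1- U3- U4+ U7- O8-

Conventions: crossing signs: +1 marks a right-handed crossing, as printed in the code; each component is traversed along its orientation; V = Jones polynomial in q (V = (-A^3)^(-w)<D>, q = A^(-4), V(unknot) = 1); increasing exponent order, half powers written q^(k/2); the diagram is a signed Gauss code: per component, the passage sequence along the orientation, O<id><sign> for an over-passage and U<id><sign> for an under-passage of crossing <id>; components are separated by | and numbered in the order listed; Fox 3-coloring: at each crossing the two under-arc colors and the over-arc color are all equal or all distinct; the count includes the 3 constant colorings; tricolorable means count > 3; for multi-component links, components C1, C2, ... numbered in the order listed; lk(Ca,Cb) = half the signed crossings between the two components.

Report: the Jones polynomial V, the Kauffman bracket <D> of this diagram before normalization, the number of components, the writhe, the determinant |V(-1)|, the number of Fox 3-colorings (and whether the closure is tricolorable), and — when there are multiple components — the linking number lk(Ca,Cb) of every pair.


Jones polynomial: V(q) = -q^-4 + q^-3 + q^-1
<D> = A^-2 + A^6 - A^10; writhe -2
components 1, writhe -2 (8 crossings)
3-colorings: 9 of 3^8, det 3 — tricolorable
note: the span of V is 3, forcing >= 3 crossings in any diagram


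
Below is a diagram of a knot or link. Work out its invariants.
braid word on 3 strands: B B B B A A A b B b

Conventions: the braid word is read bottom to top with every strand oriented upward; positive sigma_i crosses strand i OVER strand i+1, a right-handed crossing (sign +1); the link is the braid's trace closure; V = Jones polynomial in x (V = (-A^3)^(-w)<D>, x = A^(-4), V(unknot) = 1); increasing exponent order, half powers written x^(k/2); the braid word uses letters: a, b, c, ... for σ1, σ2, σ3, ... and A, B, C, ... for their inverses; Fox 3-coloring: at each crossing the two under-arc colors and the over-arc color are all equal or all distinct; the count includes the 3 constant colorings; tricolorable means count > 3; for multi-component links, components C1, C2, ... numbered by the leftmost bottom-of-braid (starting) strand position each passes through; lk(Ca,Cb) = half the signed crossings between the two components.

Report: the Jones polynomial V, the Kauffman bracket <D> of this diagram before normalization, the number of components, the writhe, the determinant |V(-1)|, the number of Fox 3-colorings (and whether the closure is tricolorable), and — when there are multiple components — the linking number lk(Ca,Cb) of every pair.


V(x) = x^-8 - 2x^-7 + x^-6 - 2x^-5 + 2x^-4 + x^-2
bracket: A^-10 + 2A^-2 - 2A^2 + A^6 - 2A^10 + A^14, w = -6
1 component, writhe -6, over 10 crossings
det 9, colorings 27 of 3^10 — tricolorable
observation: V spans 6 powers of x: at least 6 crossings in any diagram


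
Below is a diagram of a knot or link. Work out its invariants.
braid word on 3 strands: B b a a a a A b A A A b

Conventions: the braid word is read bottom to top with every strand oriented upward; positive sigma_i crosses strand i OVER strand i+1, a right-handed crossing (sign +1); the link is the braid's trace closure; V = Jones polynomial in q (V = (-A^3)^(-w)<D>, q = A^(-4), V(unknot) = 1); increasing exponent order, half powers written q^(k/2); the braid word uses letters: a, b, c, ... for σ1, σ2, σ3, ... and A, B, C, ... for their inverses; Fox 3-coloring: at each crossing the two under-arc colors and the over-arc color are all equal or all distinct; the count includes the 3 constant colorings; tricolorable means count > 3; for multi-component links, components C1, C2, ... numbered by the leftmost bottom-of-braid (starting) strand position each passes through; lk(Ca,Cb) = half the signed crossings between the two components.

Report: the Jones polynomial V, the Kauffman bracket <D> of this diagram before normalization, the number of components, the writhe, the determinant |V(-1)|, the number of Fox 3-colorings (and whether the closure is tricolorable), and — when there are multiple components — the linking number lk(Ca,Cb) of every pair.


V(q) = -q^-1 + 2 - q + 2q^2 - q^3 + q^4 - q^5
bracket: -A^-14 + A^-10 - A^-6 + 2A^-2 - A^2 + 2A^6 - A^10, w = +2
1 component, writhe +2, over 12 crossings
det 9, colorings 9 of 3^12 — tricolorable
observation: V spans 6 powers of q: at least 6 crossings in any diagram


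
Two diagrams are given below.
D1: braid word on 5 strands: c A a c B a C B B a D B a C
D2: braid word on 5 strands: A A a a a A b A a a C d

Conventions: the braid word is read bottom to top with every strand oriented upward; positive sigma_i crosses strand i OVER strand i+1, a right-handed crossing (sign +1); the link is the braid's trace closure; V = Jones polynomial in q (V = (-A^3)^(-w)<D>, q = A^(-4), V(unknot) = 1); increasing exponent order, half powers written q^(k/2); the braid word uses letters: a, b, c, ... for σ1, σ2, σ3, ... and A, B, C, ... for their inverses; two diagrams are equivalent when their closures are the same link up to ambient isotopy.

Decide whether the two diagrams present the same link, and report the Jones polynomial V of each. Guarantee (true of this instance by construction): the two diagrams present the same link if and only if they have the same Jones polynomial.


same link: no
V(D1) = -q^-3 + 2q^-2 - 2q^-1 + 3 - 2q + 2q^2 - q^3  [14 crossings, <D> = -A^-18 + 2A^-14 - 2A^-10 + 3A^-6 - 2A^-2 + 2A^2 - A^6, w = -2]
D2 (bracket A^6; 12 crossings at w = +2): V = 1
note: V(q) takes 2 values over 2 diagrams, fixing the grouping


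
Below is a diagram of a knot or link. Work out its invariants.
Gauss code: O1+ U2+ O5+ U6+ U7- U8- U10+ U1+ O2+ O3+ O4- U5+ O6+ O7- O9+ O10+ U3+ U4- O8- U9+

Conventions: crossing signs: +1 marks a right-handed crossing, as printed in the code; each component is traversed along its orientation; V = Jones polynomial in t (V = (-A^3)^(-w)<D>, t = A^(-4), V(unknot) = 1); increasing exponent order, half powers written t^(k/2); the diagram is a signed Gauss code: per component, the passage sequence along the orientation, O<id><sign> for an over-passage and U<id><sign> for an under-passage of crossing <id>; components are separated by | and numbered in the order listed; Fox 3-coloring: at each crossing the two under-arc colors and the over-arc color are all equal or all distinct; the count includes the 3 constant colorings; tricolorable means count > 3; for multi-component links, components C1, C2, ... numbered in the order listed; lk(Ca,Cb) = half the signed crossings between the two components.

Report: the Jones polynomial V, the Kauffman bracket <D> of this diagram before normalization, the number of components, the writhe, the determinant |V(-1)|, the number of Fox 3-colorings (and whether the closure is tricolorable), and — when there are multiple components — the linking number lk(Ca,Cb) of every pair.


V = t + t^3 - t^4
<D> = -A^-4 + 1 + A^8 (w = +4)
1 component over 10 crossings, w = +4
9 Fox colorings among 3^10, |V(-1)| = 3: tricolorable
why: det 3 = |V(-1)|; divisible by 3, so tricolorable


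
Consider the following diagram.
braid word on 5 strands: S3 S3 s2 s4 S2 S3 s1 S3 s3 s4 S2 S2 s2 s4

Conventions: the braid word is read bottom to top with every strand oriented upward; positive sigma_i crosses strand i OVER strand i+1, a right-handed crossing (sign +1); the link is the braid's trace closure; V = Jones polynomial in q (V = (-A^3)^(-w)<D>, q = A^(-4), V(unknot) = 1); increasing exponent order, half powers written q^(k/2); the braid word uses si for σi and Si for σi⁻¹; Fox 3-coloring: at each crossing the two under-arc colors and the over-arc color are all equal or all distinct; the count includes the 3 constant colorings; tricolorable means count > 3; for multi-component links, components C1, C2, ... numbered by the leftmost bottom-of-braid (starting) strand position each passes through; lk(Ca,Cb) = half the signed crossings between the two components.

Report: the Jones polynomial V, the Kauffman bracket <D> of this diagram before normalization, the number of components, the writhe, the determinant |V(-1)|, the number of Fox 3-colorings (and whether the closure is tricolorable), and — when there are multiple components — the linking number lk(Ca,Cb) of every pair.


V = -q^-3 + 2q^-2 - 2q^-1 + 3 - 2q + 2q^2 - q^3
<D> = -A^-12 + 2A^-8 - 2A^-4 + 3 - 2A^4 + 2A^8 - A^12 (w = 0)
1 component over 14 crossings, w = 0
3 Fox colorings among 3^14, |V(-1)| = 13: not tricolorable
why: free reduction leaves σ3⁻¹ σ3⁻¹ σ2 σ4 σ2⁻¹ σ3⁻¹ σ1 σ4 σ2⁻¹ σ4 of the original 14 letters


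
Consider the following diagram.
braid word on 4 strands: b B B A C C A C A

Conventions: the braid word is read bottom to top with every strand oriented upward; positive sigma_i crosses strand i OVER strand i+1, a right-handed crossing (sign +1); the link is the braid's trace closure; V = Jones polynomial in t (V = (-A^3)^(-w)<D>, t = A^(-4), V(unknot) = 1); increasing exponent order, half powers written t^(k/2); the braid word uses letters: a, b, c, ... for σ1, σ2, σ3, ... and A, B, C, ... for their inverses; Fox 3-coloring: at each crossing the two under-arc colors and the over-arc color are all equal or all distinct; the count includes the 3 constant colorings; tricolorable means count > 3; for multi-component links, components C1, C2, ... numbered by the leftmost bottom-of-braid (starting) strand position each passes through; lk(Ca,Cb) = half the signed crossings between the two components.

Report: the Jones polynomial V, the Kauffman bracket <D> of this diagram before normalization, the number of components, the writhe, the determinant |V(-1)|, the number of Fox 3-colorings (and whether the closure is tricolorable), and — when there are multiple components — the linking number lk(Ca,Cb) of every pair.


V = t^-8 - 2t^-7 + t^-6 - 2t^-5 + 2t^-4 + t^-2
<D> = -A^-13 - 2A^-5 + 2A^-1 - A^3 + 2A^7 - A^11 (w = -7)
1 component over 9 crossings, w = -7
27 Fox colorings among 3^9, |V(-1)| = 9: tricolorable
why: |V(-1)| = 9: so tricolorable, since 3 divides 9


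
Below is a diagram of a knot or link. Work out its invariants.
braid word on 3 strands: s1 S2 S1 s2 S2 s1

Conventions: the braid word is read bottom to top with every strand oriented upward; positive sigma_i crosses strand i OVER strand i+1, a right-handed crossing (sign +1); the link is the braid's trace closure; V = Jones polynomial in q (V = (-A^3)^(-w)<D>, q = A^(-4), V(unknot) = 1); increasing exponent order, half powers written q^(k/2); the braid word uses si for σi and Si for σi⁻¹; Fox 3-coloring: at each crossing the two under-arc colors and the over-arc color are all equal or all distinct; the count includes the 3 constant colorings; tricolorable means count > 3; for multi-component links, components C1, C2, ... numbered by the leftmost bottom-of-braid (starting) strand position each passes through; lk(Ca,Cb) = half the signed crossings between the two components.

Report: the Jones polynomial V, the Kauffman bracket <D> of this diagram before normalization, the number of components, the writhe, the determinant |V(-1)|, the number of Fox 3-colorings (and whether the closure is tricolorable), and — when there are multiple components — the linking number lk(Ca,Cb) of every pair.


V(q) = 1
bracket: 1, w = 0
1 component, writhe 0, over 6 crossings
det 1, colorings 3 of 3^6 — not tricolorable
observation: the word shrinks to σ1 σ2⁻¹ after cancelling


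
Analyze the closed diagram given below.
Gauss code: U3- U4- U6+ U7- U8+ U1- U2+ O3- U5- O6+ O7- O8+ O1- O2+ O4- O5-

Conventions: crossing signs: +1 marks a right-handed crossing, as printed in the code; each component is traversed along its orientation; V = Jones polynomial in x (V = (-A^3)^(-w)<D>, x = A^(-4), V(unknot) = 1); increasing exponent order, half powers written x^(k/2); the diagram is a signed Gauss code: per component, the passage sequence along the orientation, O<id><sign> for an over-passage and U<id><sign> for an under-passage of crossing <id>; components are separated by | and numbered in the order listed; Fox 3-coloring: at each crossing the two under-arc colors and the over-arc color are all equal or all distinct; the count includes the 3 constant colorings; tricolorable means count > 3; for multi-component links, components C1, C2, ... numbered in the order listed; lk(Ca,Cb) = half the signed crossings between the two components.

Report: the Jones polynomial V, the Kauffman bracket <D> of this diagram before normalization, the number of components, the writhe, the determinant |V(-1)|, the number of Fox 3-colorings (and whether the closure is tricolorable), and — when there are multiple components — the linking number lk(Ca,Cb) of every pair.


V = 1
<D> = A^-6 (w = -2)
1 component over 8 crossings, w = -2
3 Fox colorings among 3^8, |V(-1)| = 1: not tricolorable
why: w = -2 shifts under R1 moves; the (-A^3)^(2) factor cancels that in V


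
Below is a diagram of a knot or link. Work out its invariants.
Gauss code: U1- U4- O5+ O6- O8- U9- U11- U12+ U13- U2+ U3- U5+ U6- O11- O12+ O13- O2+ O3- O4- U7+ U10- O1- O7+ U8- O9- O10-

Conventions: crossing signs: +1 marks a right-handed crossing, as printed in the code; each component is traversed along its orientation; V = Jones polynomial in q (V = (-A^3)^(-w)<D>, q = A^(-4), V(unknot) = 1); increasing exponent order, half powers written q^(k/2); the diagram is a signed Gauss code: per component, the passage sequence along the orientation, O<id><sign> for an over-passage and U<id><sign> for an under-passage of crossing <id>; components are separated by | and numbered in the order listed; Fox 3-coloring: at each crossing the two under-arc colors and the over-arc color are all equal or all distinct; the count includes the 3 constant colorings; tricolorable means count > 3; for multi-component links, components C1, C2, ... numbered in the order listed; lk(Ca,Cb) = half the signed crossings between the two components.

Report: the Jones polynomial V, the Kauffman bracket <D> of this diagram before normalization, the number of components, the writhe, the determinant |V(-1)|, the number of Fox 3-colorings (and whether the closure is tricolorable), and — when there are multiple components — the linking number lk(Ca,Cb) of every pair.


Jones polynomial: V(q) = -q^-6 + q^-5 - q^-4 + 2q^-3 - q^-2 + q^-1
<D> = -A^-11 + A^-7 - 2A^-3 + A - A^5 + A^9; writhe -5
components 1, writhe -5 (13 crossings)
3-colorings: 3 of 3^13, det 7 — not tricolorable
note: w = -5 (over 13 crossings) is diagram-only; (-A^3)^(5) removes it from V


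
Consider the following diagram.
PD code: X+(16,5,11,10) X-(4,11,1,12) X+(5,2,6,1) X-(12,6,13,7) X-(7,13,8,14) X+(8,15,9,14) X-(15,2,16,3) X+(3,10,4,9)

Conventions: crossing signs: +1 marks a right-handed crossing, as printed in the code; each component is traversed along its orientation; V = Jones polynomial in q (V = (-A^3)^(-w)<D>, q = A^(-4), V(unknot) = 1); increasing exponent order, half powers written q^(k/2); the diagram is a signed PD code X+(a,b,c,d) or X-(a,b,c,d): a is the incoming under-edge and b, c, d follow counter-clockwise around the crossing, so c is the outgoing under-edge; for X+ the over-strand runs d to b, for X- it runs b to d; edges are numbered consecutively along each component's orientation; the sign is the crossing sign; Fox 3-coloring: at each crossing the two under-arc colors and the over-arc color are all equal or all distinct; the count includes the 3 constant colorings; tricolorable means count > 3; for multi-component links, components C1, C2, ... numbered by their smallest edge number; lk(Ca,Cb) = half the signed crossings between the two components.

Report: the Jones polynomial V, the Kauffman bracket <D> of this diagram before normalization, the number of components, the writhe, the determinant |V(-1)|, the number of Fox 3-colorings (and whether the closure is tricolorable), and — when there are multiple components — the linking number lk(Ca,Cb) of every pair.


V = q^-2 + 2 + q^2
<D> = A^-8 + 2 + A^8 (w = 0)
3 components over 8 crossings, w = 0
lk(C1,C2): +1
lk(C1,C3) = -1
linking number lk(C2,C3) = 0
3 Fox colorings among 3^8, |V(-1)| = 4: not tricolorable
why: det 4 = |V(-1)|; not divisible by 3, so not tricolorable


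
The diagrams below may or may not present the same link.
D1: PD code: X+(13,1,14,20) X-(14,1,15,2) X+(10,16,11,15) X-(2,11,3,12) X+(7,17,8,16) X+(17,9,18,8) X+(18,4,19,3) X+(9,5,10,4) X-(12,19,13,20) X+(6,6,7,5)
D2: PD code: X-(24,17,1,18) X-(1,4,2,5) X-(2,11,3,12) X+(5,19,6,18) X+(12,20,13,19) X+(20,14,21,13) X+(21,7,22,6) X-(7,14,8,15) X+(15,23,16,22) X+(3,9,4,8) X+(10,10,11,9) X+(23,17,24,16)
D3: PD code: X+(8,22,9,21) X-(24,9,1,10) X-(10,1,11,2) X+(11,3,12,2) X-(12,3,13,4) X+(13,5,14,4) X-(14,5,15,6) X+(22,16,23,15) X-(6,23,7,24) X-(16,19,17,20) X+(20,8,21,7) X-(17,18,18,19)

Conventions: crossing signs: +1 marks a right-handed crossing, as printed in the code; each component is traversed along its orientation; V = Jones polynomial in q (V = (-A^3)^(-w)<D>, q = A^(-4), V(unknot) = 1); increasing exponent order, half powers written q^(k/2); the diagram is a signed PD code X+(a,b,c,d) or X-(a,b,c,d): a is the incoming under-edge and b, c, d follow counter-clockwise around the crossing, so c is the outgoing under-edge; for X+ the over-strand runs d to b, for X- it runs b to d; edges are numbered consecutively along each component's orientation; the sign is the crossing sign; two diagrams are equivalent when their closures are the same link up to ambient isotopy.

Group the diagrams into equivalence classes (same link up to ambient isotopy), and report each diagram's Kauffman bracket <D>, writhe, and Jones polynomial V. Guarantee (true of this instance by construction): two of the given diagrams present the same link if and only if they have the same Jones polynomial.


grouping into links: {D1} | {D2} | {D3}
V(D1) = q^-1 - 1 + 2q - 2q^2 + 2q^3 - 2q^4 + q^5  (w +4, c 10, <D> = A^-8 - 2A^-4 + 2 - 2A^4 + 2A^8 - A^12 + A^16)
D2 (bracket -A^-12 + A^-8 - A^-4 + 2 - A^4 + A^8; 12 crossings at w = +4): V = q - q^2 + 2q^3 - q^4 + q^5 - q^6
D3 (bracket -A^-18 + 2A^-14 - 2A^-10 + 3A^-6 - 2A^-2 + 2A^2 - A^6; 12 crossings at w = -2): V = -q^-3 + 2q^-2 - 2q^-1 + 3 - 2q + 2q^2 - q^3
why: comparing 3 Jones polynomials yields 3 groups


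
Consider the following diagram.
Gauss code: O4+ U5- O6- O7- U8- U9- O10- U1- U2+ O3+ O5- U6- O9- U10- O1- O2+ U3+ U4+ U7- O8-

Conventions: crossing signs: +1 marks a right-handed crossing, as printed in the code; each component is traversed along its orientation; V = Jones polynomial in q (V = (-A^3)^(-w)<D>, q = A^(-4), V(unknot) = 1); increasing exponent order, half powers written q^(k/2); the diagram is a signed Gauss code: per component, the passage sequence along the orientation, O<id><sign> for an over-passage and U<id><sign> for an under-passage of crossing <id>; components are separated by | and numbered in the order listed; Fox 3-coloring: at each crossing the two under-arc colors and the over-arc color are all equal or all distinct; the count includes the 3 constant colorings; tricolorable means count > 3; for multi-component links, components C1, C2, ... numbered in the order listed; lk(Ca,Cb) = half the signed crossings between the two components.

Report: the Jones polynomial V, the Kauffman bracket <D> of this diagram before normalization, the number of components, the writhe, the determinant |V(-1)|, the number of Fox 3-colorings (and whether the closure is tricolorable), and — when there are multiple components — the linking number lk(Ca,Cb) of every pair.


Jones polynomial: V(q) = -q^-6 + q^-5 - q^-4 + 2q^-3 - q^-2 + q^-1
<D> = A^-8 - A^-4 + 2 - A^4 + A^8 - A^12; writhe -4
components 1, writhe -4 (10 crossings)
3-colorings: 3 of 3^10, det 7 — not tricolorable
note: the span of V is 5, forcing >= 5 crossings in any diagram


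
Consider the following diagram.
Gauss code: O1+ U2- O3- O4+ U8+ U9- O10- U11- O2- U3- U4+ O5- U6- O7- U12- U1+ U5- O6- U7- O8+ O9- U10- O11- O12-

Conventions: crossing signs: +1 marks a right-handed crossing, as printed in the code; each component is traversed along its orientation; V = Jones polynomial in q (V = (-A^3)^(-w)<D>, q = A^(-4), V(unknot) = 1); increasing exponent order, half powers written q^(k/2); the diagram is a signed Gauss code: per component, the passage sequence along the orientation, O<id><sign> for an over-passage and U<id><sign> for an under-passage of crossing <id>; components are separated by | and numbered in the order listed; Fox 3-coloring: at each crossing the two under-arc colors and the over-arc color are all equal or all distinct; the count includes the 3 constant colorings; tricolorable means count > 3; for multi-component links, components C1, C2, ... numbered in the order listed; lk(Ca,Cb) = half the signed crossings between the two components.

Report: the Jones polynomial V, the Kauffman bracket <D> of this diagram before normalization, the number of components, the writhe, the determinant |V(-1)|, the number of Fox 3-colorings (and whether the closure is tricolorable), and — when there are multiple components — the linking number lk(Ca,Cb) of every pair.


V(q) = q^-8 - 2q^-7 + q^-6 - 2q^-5 + 2q^-4 + q^-2
bracket: A^-10 + 2A^-2 - 2A^2 + A^6 - 2A^10 + A^14, w = -6
1 component, writhe -6, over 12 crossings
det 9, colorings 27 of 3^12 — tricolorable
observation: |V(-1)| = 9: so tricolorable, since 3 divides 9


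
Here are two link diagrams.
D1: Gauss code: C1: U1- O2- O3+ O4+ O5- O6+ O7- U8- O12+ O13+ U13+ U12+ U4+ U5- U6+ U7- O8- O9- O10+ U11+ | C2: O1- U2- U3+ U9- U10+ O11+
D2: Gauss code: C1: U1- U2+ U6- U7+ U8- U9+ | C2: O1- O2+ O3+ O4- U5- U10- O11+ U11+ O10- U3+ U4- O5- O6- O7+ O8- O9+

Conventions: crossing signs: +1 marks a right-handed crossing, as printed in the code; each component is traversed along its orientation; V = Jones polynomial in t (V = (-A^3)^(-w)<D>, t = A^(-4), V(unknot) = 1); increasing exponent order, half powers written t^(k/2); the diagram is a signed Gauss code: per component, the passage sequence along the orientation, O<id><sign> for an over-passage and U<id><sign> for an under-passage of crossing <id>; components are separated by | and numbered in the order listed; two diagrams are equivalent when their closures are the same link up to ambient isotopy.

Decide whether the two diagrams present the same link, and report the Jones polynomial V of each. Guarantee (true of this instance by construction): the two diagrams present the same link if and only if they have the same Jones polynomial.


equivalent: yes
D1 (bracket A + A^5; 13 crossings at w = +1): V = -t^(-1/2) - t^(1/2)
V(D2) = -t^(-1/2) - t^(1/2)  (w -1, c 11, <D> = A^-5 + A^-1)
key observation: from 13 to 11 crossings by R-moves: one link, two diagrams


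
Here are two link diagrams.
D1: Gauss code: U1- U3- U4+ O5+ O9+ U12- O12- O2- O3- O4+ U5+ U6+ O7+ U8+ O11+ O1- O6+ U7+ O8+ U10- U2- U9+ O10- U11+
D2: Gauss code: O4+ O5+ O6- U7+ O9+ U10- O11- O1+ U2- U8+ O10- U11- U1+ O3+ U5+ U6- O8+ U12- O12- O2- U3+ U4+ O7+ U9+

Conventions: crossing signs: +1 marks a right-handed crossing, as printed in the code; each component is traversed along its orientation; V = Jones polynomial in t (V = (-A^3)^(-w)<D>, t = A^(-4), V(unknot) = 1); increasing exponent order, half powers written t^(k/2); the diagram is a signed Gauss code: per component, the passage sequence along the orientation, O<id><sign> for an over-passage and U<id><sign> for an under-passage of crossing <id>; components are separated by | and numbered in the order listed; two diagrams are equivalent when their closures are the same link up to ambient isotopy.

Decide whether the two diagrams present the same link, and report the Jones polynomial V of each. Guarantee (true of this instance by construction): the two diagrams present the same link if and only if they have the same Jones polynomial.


equivalent: yes
D1 (bracket -A^-10 + A^-6 + A^2; 12 crossings at w = +2): V = t + t^3 - t^4
V(D2) = t + t^3 - t^4  (w +2, c 12, <D> = -A^-10 + A^-6 + A^2)
key observation: Reidemeister moves carry D1 (12 crossings) to D2 (12)


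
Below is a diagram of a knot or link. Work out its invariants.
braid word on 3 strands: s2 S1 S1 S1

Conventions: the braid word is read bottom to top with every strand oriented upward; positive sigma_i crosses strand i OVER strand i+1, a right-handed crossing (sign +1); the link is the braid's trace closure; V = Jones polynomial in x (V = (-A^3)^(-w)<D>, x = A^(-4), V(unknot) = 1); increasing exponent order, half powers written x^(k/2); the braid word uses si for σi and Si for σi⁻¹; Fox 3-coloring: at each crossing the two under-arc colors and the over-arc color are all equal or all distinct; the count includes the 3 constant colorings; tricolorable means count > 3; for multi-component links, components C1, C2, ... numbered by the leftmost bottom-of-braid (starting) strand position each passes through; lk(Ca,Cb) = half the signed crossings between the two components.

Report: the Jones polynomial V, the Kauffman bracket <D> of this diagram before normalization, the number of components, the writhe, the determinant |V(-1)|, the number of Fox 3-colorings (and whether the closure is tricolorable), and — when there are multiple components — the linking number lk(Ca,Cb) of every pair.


Jones polynomial: V(x) = -x^-4 + x^-3 + x^-1
<D> = A^-2 + A^6 - A^10; writhe -2
components 1, writhe -2 (4 crossings)
3-colorings: 9 of 3^4, det 3 — tricolorable
note: w = -2 (over 4 crossings) is diagram-only; (-A^3)^(2) removes it from V


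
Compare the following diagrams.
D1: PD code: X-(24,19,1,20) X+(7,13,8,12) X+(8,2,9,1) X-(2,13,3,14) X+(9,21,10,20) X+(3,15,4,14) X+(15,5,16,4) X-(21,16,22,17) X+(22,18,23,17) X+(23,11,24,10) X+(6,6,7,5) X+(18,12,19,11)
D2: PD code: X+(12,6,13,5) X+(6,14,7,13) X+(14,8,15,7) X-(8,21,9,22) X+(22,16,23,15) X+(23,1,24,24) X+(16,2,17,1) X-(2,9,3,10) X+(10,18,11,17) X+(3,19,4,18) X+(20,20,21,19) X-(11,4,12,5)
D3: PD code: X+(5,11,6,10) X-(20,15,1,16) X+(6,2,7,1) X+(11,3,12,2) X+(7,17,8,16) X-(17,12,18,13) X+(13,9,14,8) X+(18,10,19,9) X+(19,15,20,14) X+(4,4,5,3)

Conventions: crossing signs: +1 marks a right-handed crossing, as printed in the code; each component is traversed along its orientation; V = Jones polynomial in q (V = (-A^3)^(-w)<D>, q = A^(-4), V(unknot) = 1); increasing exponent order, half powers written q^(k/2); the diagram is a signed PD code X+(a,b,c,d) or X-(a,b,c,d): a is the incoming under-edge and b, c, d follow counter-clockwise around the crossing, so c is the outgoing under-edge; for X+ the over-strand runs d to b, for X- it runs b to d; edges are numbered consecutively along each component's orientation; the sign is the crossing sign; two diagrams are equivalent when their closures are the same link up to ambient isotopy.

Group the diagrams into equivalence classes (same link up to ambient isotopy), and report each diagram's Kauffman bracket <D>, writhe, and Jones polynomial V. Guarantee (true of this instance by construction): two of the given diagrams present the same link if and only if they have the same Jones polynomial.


grouping into links: {D1, D3} | {D2}
V(D1) = q - q^2 + 2q^3 - q^4 + q^5 - q^6  (w +6, c 12, <D> = -A^-6 + A^-2 - A^2 + 2A^6 - A^10 + A^14)
D2 (bracket -A^2 + A^6 + A^14; 12 crossings at w = +6): V = q + q^3 - q^4
D3 (bracket -A^-6 + A^-2 - A^2 + 2A^6 - A^10 + A^14; 10 crossings at w = +6): V = q - q^2 + 2q^3 - q^4 + q^5 - q^6
why: V(q) takes 2 values over 3 diagrams, fixing the grouping
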